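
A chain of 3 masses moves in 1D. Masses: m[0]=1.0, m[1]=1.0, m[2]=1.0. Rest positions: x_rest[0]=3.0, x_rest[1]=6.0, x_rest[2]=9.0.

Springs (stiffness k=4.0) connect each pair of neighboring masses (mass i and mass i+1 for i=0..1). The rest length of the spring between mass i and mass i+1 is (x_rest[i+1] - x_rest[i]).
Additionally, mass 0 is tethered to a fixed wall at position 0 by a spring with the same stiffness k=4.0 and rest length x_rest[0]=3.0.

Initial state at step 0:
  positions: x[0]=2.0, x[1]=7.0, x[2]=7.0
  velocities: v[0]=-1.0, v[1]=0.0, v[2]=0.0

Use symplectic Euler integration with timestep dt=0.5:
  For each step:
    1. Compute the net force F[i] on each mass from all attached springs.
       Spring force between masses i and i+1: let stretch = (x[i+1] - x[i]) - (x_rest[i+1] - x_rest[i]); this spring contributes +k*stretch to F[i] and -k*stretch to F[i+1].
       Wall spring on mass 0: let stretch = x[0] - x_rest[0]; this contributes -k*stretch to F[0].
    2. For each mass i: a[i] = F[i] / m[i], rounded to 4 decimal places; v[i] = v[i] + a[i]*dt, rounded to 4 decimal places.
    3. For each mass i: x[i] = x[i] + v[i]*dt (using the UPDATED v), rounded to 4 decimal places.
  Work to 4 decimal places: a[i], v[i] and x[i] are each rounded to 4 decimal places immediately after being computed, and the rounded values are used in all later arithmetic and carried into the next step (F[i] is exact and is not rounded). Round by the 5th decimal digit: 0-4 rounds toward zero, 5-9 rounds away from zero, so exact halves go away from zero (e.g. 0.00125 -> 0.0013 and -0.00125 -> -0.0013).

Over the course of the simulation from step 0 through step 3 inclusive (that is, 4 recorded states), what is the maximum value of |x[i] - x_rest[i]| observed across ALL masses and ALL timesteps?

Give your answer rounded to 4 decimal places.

Answer: 4.0000

Derivation:
Step 0: x=[2.0000 7.0000 7.0000] v=[-1.0000 0.0000 0.0000]
Step 1: x=[4.5000 2.0000 10.0000] v=[5.0000 -10.0000 6.0000]
Step 2: x=[0.0000 7.5000 8.0000] v=[-9.0000 11.0000 -4.0000]
Step 3: x=[3.0000 6.0000 8.5000] v=[6.0000 -3.0000 1.0000]
Max displacement = 4.0000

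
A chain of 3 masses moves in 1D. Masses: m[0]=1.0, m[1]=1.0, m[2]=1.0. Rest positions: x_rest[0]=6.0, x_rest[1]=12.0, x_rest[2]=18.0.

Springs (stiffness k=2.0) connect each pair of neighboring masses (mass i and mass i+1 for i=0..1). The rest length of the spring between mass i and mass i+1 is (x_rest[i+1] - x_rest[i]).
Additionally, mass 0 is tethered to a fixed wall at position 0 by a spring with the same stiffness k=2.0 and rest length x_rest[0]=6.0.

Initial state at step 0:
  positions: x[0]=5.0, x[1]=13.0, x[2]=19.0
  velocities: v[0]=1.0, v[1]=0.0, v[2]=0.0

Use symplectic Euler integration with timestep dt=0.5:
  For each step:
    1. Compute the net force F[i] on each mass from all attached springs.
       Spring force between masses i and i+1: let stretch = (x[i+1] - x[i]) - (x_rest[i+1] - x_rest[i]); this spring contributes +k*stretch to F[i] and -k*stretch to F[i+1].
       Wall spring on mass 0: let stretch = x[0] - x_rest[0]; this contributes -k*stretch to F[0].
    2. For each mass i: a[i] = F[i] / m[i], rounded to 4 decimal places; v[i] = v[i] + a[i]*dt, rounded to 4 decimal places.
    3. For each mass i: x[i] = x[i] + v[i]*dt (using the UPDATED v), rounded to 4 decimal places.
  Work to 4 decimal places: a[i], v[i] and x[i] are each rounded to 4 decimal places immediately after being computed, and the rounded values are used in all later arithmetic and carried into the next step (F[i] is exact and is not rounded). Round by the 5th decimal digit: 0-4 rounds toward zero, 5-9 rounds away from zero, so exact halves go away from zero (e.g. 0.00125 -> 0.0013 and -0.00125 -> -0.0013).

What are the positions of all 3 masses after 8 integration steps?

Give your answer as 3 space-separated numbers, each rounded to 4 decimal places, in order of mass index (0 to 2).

Answer: 5.3203 12.6095 16.9923

Derivation:
Step 0: x=[5.0000 13.0000 19.0000] v=[1.0000 0.0000 0.0000]
Step 1: x=[7.0000 12.0000 19.0000] v=[4.0000 -2.0000 0.0000]
Step 2: x=[8.0000 12.0000 18.5000] v=[2.0000 0.0000 -1.0000]
Step 3: x=[7.0000 13.2500 17.7500] v=[-2.0000 2.5000 -1.5000]
Step 4: x=[5.6250 13.6250 17.7500] v=[-2.7500 0.7500 0.0000]
Step 5: x=[5.4375 12.0625 18.6875] v=[-0.3750 -3.1250 1.8750]
Step 6: x=[5.8438 10.5000 19.3125] v=[0.8125 -3.1250 1.2500]
Step 7: x=[5.6563 11.0157 18.5313] v=[-0.3751 1.0313 -1.5625]
Step 8: x=[5.3203 12.6095 16.9923] v=[-0.6720 3.1875 -3.0781]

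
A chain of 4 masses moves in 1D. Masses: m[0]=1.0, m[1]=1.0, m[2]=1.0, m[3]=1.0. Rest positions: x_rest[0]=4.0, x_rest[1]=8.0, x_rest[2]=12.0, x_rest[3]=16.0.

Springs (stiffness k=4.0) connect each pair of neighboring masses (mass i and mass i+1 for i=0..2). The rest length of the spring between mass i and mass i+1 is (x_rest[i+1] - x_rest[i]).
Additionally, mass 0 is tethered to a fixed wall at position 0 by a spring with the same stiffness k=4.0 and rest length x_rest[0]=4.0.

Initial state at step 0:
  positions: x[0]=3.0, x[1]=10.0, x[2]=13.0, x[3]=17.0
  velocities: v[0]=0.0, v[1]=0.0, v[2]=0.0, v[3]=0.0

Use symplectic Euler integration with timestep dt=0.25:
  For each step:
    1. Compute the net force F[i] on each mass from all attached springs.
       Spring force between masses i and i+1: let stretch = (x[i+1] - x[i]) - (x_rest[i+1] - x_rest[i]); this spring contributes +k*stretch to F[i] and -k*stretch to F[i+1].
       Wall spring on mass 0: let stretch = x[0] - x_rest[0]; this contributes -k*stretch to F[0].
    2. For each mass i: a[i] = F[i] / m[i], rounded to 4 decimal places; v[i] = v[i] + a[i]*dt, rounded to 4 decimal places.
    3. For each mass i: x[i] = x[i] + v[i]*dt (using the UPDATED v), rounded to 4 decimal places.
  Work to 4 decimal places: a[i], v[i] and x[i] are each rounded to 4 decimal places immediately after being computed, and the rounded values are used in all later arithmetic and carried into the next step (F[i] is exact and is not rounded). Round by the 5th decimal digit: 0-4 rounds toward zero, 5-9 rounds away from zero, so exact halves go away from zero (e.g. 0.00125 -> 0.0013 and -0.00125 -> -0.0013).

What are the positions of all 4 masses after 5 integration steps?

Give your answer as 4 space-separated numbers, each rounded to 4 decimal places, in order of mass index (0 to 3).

Step 0: x=[3.0000 10.0000 13.0000 17.0000] v=[0.0000 0.0000 0.0000 0.0000]
Step 1: x=[4.0000 9.0000 13.2500 17.0000] v=[4.0000 -4.0000 1.0000 0.0000]
Step 2: x=[5.2500 7.8125 13.3750 17.0625] v=[5.0000 -4.7500 0.5000 0.2500]
Step 3: x=[5.8281 7.3750 13.0313 17.2031] v=[2.3125 -1.7500 -1.3750 0.5625]
Step 4: x=[5.3359 7.9649 12.3164 17.3008] v=[-1.9687 2.3594 -2.8595 0.3907]
Step 5: x=[4.1670 8.9854 11.7598 17.1524] v=[-4.6756 4.0819 -2.2266 -0.5937]

Answer: 4.1670 8.9854 11.7598 17.1524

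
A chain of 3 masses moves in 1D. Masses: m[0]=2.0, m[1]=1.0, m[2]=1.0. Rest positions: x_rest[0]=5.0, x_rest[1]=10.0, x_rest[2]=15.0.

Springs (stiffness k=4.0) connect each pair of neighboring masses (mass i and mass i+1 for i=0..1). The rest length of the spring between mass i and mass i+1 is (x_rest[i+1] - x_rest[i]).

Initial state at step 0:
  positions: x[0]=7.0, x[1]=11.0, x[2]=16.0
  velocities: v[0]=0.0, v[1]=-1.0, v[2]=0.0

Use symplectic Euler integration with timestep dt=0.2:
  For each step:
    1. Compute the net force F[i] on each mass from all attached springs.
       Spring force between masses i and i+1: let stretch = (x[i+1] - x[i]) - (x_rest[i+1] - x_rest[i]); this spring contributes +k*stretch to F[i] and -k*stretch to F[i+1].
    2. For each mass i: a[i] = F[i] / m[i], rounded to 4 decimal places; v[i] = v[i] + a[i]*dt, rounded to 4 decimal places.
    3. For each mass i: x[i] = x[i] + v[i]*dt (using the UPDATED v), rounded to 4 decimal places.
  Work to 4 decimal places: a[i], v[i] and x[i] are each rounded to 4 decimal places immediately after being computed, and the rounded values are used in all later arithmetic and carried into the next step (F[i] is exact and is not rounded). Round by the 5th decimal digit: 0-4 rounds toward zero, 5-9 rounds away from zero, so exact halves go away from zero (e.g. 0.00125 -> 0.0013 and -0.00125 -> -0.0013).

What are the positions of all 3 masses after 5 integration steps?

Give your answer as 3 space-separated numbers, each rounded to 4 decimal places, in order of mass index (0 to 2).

Step 0: x=[7.0000 11.0000 16.0000] v=[0.0000 -1.0000 0.0000]
Step 1: x=[6.9200 10.9600 16.0000] v=[-0.4000 -0.2000 0.0000]
Step 2: x=[6.7632 11.0800 15.9936] v=[-0.7840 0.6000 -0.0320]
Step 3: x=[6.5517 11.2955 16.0010] v=[-1.0573 1.0774 0.0371]
Step 4: x=[6.3197 11.5049 16.0555] v=[-1.1598 1.0468 0.2727]
Step 5: x=[6.1026 11.6127 16.1819] v=[-1.0857 0.5391 0.6322]

Answer: 6.1026 11.6127 16.1819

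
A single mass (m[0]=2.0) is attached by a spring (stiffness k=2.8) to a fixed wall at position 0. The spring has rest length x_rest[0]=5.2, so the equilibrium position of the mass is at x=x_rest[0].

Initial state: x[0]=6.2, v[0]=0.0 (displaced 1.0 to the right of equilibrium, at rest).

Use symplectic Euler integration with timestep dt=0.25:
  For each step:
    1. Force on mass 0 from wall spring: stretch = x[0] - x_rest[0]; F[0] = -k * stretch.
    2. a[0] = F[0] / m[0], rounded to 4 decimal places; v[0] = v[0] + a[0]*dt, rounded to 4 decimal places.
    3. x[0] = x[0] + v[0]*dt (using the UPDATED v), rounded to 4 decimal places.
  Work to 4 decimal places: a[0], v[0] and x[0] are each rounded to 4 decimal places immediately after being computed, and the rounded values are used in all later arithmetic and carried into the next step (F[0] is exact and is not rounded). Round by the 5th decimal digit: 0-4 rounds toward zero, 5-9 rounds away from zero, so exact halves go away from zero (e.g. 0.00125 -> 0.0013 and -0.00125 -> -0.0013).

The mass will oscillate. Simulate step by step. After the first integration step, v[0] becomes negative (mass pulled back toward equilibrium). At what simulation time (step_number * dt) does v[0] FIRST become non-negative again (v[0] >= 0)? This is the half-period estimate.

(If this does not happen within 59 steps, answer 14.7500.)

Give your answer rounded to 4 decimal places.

Answer: 2.7500

Derivation:
Step 0: x=[6.2000] v=[0.0000]
Step 1: x=[6.1125] v=[-0.3500]
Step 2: x=[5.9452] v=[-0.6694]
Step 3: x=[5.7127] v=[-0.9302]
Step 4: x=[5.4353] v=[-1.1097]
Step 5: x=[5.1373] v=[-1.1921]
Step 6: x=[4.8448] v=[-1.1702]
Step 7: x=[4.5833] v=[-1.0459]
Step 8: x=[4.3758] v=[-0.8301]
Step 9: x=[4.2404] v=[-0.5416]
Step 10: x=[4.1890] v=[-0.2058]
Step 11: x=[4.2260] v=[0.1481]
First v>=0 after going negative at step 11, time=2.7500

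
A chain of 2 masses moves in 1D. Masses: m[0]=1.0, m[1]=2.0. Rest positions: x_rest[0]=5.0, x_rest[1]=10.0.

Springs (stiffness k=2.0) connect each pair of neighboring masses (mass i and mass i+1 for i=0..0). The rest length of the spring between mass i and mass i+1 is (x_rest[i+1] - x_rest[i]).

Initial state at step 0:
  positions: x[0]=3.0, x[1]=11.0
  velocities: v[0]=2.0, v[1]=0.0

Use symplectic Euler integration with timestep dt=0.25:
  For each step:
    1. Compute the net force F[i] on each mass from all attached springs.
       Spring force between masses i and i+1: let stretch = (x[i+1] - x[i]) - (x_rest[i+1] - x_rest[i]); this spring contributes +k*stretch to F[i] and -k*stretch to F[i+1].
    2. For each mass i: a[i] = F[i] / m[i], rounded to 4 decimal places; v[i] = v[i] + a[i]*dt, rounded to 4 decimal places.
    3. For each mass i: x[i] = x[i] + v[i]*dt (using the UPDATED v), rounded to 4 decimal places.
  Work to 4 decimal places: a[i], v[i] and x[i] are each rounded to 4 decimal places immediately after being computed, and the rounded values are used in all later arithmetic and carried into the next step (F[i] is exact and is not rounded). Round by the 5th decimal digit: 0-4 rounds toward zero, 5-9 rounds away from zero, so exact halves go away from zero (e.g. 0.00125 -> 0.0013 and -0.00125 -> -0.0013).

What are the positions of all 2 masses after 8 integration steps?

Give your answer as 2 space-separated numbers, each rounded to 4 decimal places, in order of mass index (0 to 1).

Answer: 7.7895 10.6055

Derivation:
Step 0: x=[3.0000 11.0000] v=[2.0000 0.0000]
Step 1: x=[3.8750 10.8125] v=[3.5000 -0.7500]
Step 2: x=[4.9922 10.5039] v=[4.4688 -1.2344]
Step 3: x=[6.1734 10.1633] v=[4.7247 -1.3623]
Step 4: x=[7.2283 9.8859] v=[4.2197 -1.1098]
Step 5: x=[7.9904 9.7549] v=[3.0485 -0.5242]
Step 6: x=[8.3481 9.8261] v=[1.4308 0.2847]
Step 7: x=[8.2656 10.1174] v=[-0.3302 1.1652]
Step 8: x=[7.7895 10.6055] v=[-1.9043 1.9523]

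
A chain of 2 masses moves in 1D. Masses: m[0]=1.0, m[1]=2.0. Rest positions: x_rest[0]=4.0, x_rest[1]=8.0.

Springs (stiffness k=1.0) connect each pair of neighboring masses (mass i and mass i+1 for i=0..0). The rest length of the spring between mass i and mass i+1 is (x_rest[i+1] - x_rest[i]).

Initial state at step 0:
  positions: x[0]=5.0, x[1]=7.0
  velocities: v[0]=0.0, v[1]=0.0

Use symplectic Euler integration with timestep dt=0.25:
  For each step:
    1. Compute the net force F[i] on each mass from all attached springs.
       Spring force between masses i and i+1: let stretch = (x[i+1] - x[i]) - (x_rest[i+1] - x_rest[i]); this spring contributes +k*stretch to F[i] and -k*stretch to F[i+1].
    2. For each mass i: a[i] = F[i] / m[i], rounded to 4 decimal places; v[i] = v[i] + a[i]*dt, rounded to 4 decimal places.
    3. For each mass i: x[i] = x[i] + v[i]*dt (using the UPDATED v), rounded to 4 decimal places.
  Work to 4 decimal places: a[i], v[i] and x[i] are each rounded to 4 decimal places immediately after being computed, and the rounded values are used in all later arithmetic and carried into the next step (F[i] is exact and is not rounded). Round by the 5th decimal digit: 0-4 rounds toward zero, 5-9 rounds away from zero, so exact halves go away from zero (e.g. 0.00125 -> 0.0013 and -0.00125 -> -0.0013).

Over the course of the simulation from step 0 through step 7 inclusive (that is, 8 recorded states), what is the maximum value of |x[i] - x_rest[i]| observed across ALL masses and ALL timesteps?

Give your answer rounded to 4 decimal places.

Answer: 1.2377

Derivation:
Step 0: x=[5.0000 7.0000] v=[0.0000 0.0000]
Step 1: x=[4.8750 7.0625] v=[-0.5000 0.2500]
Step 2: x=[4.6367 7.1817] v=[-0.9531 0.4766]
Step 3: x=[4.3075 7.3463] v=[-1.3169 0.6585]
Step 4: x=[3.9182 7.5410] v=[-1.5572 0.7787]
Step 5: x=[3.5053 7.7475] v=[-1.6515 0.8259]
Step 6: x=[3.1076 7.9464] v=[-1.5910 0.7956]
Step 7: x=[2.7623 8.1191] v=[-1.3813 0.6908]
Max displacement = 1.2377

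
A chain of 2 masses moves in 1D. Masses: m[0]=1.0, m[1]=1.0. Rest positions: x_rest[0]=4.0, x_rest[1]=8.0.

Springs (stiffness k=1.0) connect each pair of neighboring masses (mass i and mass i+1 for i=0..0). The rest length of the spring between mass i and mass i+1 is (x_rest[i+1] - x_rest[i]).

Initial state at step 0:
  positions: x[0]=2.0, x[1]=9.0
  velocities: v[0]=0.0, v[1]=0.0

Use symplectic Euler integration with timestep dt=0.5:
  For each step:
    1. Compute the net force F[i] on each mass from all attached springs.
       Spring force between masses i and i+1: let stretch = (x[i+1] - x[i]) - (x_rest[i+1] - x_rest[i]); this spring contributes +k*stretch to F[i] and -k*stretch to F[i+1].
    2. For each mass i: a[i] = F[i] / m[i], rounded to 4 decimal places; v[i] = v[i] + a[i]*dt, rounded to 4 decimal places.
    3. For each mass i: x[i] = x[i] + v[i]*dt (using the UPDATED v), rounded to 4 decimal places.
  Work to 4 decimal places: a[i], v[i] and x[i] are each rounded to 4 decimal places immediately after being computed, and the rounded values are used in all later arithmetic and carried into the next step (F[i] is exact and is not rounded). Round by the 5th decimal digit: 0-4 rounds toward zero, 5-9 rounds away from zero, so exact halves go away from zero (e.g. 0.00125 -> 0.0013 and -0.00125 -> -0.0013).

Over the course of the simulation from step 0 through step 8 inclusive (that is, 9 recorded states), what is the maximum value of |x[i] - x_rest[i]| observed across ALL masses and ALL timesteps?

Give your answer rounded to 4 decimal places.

Answer: 2.0937

Derivation:
Step 0: x=[2.0000 9.0000] v=[0.0000 0.0000]
Step 1: x=[2.7500 8.2500] v=[1.5000 -1.5000]
Step 2: x=[3.8750 7.1250] v=[2.2500 -2.2500]
Step 3: x=[4.8125 6.1875] v=[1.8750 -1.8750]
Step 4: x=[5.0938 5.9063] v=[0.5625 -0.5625]
Step 5: x=[4.5782 6.4220] v=[-1.0313 1.0313]
Step 6: x=[3.5235 7.4767] v=[-2.1094 2.1094]
Step 7: x=[2.4571 8.5431] v=[-2.1328 2.1328]
Step 8: x=[1.9122 9.0880] v=[-1.0898 1.0898]
Max displacement = 2.0937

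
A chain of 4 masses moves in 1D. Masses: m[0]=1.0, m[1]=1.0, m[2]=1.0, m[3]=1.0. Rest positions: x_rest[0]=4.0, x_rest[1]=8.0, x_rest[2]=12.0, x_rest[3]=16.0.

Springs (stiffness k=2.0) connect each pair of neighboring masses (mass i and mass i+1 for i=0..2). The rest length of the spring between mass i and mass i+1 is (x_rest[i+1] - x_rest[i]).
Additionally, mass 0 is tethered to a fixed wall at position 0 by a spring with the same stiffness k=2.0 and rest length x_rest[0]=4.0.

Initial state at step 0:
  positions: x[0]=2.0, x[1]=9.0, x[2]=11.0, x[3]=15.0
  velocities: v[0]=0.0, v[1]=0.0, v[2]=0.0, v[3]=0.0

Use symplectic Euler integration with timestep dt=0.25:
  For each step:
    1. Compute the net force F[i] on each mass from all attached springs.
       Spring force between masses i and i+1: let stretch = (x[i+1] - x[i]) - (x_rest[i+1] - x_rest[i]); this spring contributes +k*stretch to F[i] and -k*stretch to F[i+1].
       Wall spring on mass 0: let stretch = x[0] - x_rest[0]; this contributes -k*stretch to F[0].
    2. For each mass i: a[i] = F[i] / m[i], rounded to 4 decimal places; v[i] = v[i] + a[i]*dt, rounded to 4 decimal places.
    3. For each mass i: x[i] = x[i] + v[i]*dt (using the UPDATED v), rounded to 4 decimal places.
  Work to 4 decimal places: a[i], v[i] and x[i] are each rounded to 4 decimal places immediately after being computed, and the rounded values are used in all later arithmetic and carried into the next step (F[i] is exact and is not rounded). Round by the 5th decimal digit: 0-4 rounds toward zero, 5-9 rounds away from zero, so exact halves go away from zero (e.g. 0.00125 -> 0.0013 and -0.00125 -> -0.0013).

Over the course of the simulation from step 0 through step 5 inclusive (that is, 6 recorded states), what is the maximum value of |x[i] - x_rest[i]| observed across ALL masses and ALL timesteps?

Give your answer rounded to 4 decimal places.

Answer: 2.0098

Derivation:
Step 0: x=[2.0000 9.0000 11.0000 15.0000] v=[0.0000 0.0000 0.0000 0.0000]
Step 1: x=[2.6250 8.3750 11.2500 15.0000] v=[2.5000 -2.5000 1.0000 0.0000]
Step 2: x=[3.6406 7.3906 11.6094 15.0313] v=[4.0625 -3.9375 1.4375 0.1250]
Step 3: x=[4.6699 6.4648 11.8692 15.1348] v=[4.1172 -3.7031 1.0391 0.4141]
Step 4: x=[5.3398 5.9902 11.8616 15.3301] v=[2.6797 -1.8984 -0.0303 0.7813]
Step 5: x=[5.4236 6.1682 11.5537 15.5919] v=[0.3350 0.7121 -1.2318 1.0471]
Max displacement = 2.0098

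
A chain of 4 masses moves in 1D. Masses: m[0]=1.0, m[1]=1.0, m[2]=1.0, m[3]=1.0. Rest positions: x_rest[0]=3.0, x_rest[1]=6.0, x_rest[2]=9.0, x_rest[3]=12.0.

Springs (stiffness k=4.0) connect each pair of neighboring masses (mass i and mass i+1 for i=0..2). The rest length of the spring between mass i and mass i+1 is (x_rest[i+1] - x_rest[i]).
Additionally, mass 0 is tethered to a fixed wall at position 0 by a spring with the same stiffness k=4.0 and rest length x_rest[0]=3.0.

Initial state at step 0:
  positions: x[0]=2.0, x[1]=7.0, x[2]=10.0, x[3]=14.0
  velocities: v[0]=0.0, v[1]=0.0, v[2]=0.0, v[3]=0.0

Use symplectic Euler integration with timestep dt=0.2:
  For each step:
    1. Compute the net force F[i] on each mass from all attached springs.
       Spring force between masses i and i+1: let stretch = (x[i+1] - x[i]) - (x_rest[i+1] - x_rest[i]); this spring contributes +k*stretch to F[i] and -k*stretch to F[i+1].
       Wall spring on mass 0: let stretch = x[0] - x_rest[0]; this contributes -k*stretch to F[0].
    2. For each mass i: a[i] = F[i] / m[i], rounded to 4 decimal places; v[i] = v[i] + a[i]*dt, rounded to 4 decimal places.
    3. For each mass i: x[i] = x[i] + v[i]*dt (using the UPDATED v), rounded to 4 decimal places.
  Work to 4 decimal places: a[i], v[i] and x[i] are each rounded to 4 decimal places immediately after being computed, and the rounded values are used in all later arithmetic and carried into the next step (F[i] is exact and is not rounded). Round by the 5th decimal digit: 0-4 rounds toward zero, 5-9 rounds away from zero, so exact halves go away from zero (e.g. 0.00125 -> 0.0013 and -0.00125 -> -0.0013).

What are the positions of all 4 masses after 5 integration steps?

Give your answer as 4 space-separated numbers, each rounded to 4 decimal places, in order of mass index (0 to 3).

Answer: 4.3572 6.6062 9.7949 12.7376

Derivation:
Step 0: x=[2.0000 7.0000 10.0000 14.0000] v=[0.0000 0.0000 0.0000 0.0000]
Step 1: x=[2.4800 6.6800 10.1600 13.8400] v=[2.4000 -1.6000 0.8000 -0.8000]
Step 2: x=[3.2352 6.2448 10.3520 13.5712] v=[3.7760 -2.1760 0.9600 -1.3440]
Step 3: x=[3.9543 5.9852 10.4019 13.2673] v=[3.5955 -1.2979 0.2496 -1.5194]
Step 4: x=[4.3657 6.1073 10.2036 12.9850] v=[2.0568 0.6107 -0.9914 -1.4117]
Step 5: x=[4.3572 6.6062 9.7949 12.7376] v=[-0.0425 2.4945 -2.0433 -1.2368]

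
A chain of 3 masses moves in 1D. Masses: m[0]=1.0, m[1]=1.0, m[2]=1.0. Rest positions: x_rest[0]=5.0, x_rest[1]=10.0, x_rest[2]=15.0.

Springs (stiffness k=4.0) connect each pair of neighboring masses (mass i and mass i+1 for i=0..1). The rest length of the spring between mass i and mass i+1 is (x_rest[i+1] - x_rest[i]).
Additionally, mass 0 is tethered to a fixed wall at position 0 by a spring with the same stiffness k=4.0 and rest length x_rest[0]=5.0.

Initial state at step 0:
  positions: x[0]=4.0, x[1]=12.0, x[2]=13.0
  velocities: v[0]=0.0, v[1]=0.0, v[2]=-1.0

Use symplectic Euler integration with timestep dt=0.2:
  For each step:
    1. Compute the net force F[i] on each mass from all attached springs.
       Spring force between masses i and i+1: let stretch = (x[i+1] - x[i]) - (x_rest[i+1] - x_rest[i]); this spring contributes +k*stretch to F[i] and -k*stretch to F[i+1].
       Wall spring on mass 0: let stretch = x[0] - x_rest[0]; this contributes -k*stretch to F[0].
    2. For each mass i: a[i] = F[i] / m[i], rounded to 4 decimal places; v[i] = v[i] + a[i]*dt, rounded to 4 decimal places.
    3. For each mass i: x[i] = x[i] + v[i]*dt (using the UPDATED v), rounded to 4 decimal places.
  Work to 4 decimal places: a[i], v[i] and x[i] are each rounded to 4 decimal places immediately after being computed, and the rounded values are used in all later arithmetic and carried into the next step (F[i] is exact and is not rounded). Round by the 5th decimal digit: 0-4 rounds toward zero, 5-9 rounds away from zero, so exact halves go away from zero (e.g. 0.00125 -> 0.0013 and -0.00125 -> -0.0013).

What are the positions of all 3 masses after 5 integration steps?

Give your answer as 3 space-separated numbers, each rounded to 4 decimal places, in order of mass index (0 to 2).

Step 0: x=[4.0000 12.0000 13.0000] v=[0.0000 0.0000 -1.0000]
Step 1: x=[4.6400 10.8800 13.4400] v=[3.2000 -5.6000 2.2000]
Step 2: x=[5.5360 9.1712 14.2704] v=[4.4800 -8.5440 4.1520]
Step 3: x=[6.1279 7.6966 15.0849] v=[2.9594 -7.3728 4.0726]
Step 4: x=[5.9903 7.1532 15.5173] v=[-0.6880 -2.7171 2.1620]
Step 5: x=[5.0803 7.7620 15.4114] v=[-4.5499 3.0439 -0.5293]

Answer: 5.0803 7.7620 15.4114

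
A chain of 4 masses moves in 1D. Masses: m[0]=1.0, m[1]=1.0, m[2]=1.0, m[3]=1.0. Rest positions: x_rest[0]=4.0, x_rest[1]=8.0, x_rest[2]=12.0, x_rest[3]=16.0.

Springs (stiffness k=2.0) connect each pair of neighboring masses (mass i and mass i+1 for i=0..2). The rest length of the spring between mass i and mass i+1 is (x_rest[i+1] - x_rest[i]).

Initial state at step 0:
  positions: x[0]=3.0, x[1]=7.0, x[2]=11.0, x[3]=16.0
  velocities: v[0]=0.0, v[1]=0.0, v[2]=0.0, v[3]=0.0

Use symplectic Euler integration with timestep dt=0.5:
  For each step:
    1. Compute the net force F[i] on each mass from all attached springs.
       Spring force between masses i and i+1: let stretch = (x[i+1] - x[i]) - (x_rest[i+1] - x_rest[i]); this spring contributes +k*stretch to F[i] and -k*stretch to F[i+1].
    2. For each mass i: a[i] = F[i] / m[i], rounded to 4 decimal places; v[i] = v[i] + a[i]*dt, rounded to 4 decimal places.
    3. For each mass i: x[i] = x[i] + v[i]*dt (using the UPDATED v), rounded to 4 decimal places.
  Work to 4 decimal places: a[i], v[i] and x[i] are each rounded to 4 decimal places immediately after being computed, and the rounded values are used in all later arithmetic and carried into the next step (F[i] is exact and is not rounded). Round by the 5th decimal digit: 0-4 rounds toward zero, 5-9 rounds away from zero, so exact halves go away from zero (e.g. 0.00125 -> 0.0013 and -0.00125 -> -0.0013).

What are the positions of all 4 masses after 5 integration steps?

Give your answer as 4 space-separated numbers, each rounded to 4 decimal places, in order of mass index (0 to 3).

Step 0: x=[3.0000 7.0000 11.0000 16.0000] v=[0.0000 0.0000 0.0000 0.0000]
Step 1: x=[3.0000 7.0000 11.5000 15.5000] v=[0.0000 0.0000 1.0000 -1.0000]
Step 2: x=[3.0000 7.2500 11.7500 15.0000] v=[0.0000 0.5000 0.5000 -1.0000]
Step 3: x=[3.1250 7.6250 11.3750 14.8750] v=[0.2500 0.7500 -0.7500 -0.2500]
Step 4: x=[3.5000 7.6250 10.8750 15.0000] v=[0.7500 0.0000 -1.0000 0.2500]
Step 5: x=[3.9375 7.1875 10.8125 15.0625] v=[0.8750 -0.8750 -0.1250 0.1250]

Answer: 3.9375 7.1875 10.8125 15.0625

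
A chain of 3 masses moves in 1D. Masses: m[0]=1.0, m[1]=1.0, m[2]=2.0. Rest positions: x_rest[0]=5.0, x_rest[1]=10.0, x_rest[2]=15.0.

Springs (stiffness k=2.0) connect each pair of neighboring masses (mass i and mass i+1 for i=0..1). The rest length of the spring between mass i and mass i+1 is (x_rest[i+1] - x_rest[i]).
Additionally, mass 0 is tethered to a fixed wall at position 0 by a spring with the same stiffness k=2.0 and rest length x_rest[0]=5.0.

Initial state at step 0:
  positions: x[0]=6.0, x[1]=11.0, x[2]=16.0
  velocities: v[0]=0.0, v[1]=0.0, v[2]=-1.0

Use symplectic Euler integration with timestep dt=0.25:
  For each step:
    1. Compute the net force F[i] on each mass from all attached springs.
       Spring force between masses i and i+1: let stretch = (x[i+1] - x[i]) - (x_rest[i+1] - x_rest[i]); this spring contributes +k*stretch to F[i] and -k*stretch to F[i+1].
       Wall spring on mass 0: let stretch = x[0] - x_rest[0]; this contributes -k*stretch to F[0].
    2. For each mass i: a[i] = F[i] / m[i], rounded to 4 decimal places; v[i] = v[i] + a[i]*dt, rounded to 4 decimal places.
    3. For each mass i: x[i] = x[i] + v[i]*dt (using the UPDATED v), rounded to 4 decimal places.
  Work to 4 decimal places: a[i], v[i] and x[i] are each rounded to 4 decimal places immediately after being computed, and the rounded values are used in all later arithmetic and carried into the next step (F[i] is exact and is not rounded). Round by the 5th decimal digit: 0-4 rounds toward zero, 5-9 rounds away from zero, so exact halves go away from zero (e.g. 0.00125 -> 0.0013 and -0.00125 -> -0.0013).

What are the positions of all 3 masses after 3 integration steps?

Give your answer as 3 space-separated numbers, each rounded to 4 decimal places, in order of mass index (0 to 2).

Answer: 5.3926 10.8144 15.3086

Derivation:
Step 0: x=[6.0000 11.0000 16.0000] v=[0.0000 0.0000 -1.0000]
Step 1: x=[5.8750 11.0000 15.7500] v=[-0.5000 0.0000 -1.0000]
Step 2: x=[5.6563 10.9531 15.5156] v=[-0.8750 -0.1875 -0.9375]
Step 3: x=[5.3926 10.8144 15.3086] v=[-1.0548 -0.5547 -0.8281]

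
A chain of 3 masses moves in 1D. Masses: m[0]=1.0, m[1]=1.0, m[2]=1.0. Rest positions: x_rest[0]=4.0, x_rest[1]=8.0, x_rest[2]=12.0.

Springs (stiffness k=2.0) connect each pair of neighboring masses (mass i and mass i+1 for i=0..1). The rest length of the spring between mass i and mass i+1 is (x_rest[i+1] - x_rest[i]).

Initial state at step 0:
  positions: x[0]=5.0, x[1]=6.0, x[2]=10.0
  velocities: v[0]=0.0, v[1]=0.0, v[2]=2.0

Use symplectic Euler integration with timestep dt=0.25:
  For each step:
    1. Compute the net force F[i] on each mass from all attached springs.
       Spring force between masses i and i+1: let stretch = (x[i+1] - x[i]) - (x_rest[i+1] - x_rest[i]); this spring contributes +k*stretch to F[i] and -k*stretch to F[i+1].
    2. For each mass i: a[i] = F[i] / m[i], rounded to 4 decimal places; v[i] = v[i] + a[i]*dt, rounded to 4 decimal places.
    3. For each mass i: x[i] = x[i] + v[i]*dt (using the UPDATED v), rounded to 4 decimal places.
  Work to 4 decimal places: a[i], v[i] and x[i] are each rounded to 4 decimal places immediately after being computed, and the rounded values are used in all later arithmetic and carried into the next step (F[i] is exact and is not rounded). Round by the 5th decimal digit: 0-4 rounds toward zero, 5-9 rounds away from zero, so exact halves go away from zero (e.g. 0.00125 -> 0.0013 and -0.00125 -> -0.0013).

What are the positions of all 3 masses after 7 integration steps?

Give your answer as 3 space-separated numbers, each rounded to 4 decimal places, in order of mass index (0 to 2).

Answer: 2.2177 8.4816 13.8009

Derivation:
Step 0: x=[5.0000 6.0000 10.0000] v=[0.0000 0.0000 2.0000]
Step 1: x=[4.6250 6.3750 10.5000] v=[-1.5000 1.5000 2.0000]
Step 2: x=[3.9688 7.0469 10.9844] v=[-2.6250 2.6875 1.9375]
Step 3: x=[3.1973 7.8262 11.4766] v=[-3.0860 3.1172 1.9688]
Step 4: x=[2.5044 8.4832 12.0125] v=[-2.7716 2.6280 2.1436]
Step 5: x=[2.0589 8.8340 12.6073] v=[-1.7822 1.4033 2.3790]
Step 6: x=[1.9602 8.8096 13.2304] v=[-0.3947 -0.0976 2.4924]
Step 7: x=[2.2177 8.4816 13.8009] v=[1.0300 -1.3119 2.2820]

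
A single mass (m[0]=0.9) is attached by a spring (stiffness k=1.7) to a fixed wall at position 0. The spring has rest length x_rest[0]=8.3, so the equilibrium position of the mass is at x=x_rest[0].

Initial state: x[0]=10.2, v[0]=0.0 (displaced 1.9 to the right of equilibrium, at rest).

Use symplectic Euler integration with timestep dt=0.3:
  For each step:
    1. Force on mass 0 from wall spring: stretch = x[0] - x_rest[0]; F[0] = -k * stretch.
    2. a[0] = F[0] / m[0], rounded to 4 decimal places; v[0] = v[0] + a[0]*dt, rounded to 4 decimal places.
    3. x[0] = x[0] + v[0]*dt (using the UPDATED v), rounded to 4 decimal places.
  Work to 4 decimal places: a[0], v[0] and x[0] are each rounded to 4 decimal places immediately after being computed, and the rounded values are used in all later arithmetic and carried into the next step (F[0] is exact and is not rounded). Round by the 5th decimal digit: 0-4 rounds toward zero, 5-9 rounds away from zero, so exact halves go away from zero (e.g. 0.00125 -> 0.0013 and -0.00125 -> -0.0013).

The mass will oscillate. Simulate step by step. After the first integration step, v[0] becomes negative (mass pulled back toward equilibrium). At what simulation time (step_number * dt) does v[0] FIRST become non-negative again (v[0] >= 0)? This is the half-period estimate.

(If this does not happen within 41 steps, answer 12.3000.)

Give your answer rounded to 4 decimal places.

Step 0: x=[10.2000] v=[0.0000]
Step 1: x=[9.8770] v=[-1.0767]
Step 2: x=[9.2859] v=[-1.9703]
Step 3: x=[8.5272] v=[-2.5290]
Step 4: x=[7.7299] v=[-2.6578]
Step 5: x=[7.0295] v=[-2.3347]
Step 6: x=[6.5451] v=[-1.6148]
Step 7: x=[6.3590] v=[-0.6204]
Step 8: x=[6.5029] v=[0.4795]
First v>=0 after going negative at step 8, time=2.4000

Answer: 2.4000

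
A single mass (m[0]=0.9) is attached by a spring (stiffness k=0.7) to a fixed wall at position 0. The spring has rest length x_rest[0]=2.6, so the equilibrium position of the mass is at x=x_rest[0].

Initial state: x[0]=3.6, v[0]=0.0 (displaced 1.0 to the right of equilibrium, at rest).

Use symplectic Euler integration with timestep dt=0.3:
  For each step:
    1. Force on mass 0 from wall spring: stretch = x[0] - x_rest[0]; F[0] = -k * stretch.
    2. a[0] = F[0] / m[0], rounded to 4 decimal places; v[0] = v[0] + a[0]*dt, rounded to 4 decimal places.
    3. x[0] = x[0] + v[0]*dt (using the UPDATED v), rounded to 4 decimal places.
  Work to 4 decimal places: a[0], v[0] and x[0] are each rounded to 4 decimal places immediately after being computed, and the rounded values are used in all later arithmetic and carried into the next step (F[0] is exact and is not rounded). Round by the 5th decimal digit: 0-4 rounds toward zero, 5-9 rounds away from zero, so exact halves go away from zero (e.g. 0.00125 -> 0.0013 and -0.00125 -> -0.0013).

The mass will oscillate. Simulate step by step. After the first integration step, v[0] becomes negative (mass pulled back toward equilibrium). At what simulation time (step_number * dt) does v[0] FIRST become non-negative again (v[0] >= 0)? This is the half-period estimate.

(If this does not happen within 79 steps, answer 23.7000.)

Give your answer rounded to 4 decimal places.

Answer: 3.6000

Derivation:
Step 0: x=[3.6000] v=[0.0000]
Step 1: x=[3.5300] v=[-0.2333]
Step 2: x=[3.3949] v=[-0.4503]
Step 3: x=[3.2042] v=[-0.6358]
Step 4: x=[2.9712] v=[-0.7768]
Step 5: x=[2.7122] v=[-0.8634]
Step 6: x=[2.4453] v=[-0.8896]
Step 7: x=[2.1893] v=[-0.8535]
Step 8: x=[1.9620] v=[-0.7577]
Step 9: x=[1.7794] v=[-0.6088]
Step 10: x=[1.6542] v=[-0.4173]
Step 11: x=[1.5952] v=[-0.1966]
Step 12: x=[1.6066] v=[0.0379]
First v>=0 after going negative at step 12, time=3.6000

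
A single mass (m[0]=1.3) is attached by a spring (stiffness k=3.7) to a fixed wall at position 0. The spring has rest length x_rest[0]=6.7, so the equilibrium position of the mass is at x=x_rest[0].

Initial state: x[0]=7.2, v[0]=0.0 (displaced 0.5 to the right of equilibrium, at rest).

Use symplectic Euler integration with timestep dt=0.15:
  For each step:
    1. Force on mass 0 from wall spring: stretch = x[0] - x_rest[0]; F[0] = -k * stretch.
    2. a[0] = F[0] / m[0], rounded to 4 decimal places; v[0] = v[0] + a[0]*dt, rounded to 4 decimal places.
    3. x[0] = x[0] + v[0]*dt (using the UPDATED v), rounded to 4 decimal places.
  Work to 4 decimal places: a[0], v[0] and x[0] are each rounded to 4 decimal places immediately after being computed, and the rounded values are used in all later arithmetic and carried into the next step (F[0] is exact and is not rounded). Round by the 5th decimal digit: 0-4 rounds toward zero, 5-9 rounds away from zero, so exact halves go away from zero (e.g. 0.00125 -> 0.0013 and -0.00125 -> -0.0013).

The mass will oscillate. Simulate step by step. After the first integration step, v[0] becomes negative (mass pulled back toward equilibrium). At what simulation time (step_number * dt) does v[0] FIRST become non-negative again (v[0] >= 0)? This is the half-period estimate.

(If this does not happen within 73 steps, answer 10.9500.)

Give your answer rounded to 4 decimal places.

Step 0: x=[7.2000] v=[0.0000]
Step 1: x=[7.1680] v=[-0.2135]
Step 2: x=[7.1060] v=[-0.4133]
Step 3: x=[7.0180] v=[-0.5866]
Step 4: x=[6.9096] v=[-0.7224]
Step 5: x=[6.7878] v=[-0.8119]
Step 6: x=[6.6604] v=[-0.8494]
Step 7: x=[6.5355] v=[-0.8325]
Step 8: x=[6.4212] v=[-0.7623]
Step 9: x=[6.3247] v=[-0.6433]
Step 10: x=[6.2522] v=[-0.4831]
Step 11: x=[6.2084] v=[-0.2919]
Step 12: x=[6.1961] v=[-0.0820]
Step 13: x=[6.2161] v=[0.1331]
First v>=0 after going negative at step 13, time=1.9500

Answer: 1.9500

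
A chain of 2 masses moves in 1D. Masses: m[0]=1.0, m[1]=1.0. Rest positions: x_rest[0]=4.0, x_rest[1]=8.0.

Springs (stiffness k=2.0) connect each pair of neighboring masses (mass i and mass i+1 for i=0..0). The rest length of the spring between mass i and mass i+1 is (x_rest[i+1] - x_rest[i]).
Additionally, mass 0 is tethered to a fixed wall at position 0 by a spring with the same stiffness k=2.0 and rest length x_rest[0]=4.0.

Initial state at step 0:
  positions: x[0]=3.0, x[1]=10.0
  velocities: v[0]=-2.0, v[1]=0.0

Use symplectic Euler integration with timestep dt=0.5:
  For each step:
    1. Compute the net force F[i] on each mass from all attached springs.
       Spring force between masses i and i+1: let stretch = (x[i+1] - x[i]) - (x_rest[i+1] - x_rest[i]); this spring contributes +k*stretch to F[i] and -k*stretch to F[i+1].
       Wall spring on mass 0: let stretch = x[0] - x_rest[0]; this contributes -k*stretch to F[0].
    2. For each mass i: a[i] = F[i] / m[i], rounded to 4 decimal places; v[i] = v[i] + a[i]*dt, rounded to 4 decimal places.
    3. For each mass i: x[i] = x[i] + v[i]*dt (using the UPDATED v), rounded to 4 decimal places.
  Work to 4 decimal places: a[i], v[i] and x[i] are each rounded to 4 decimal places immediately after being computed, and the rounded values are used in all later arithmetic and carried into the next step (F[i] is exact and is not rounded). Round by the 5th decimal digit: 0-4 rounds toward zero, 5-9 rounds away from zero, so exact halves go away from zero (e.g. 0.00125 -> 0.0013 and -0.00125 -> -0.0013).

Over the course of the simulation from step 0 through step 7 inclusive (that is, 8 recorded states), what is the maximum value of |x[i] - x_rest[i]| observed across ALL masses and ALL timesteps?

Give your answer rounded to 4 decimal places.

Step 0: x=[3.0000 10.0000] v=[-2.0000 0.0000]
Step 1: x=[4.0000 8.5000] v=[2.0000 -3.0000]
Step 2: x=[5.2500 6.7500] v=[2.5000 -3.5000]
Step 3: x=[4.6250 6.2500] v=[-1.2500 -1.0000]
Step 4: x=[2.5000 6.9375] v=[-4.2500 1.3750]
Step 5: x=[1.3438 7.4063] v=[-2.3125 0.9375]
Step 6: x=[2.5469 6.8438] v=[2.4062 -1.1250]
Step 7: x=[4.6250 6.1329] v=[4.1562 -1.4219]
Max displacement = 2.6562

Answer: 2.6562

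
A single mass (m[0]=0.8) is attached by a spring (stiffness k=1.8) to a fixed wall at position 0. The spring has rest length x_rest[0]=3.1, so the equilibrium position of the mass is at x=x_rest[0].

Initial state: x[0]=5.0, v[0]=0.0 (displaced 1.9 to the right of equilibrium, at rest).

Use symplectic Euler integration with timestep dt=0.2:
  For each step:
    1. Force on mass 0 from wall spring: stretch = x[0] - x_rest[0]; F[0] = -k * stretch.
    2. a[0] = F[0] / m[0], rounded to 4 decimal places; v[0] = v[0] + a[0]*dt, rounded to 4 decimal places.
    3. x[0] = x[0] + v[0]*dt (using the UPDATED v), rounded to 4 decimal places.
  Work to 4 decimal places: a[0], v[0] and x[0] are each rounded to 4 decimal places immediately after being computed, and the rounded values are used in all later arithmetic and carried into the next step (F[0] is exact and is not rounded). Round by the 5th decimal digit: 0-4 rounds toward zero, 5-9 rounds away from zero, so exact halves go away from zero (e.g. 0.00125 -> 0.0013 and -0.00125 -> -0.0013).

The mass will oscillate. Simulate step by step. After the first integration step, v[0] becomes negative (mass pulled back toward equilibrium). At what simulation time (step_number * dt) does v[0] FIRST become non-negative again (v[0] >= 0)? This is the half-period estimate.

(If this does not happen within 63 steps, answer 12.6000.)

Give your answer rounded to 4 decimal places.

Step 0: x=[5.0000] v=[0.0000]
Step 1: x=[4.8290] v=[-0.8550]
Step 2: x=[4.5024] v=[-1.6331]
Step 3: x=[4.0496] v=[-2.2642]
Step 4: x=[3.5113] v=[-2.6915]
Step 5: x=[2.9360] v=[-2.8766]
Step 6: x=[2.3754] v=[-2.8028]
Step 7: x=[1.8801] v=[-2.4767]
Step 8: x=[1.4946] v=[-1.9277]
Step 9: x=[1.2535] v=[-1.2053]
Step 10: x=[1.1786] v=[-0.3744]
Step 11: x=[1.2766] v=[0.4902]
First v>=0 after going negative at step 11, time=2.2000

Answer: 2.2000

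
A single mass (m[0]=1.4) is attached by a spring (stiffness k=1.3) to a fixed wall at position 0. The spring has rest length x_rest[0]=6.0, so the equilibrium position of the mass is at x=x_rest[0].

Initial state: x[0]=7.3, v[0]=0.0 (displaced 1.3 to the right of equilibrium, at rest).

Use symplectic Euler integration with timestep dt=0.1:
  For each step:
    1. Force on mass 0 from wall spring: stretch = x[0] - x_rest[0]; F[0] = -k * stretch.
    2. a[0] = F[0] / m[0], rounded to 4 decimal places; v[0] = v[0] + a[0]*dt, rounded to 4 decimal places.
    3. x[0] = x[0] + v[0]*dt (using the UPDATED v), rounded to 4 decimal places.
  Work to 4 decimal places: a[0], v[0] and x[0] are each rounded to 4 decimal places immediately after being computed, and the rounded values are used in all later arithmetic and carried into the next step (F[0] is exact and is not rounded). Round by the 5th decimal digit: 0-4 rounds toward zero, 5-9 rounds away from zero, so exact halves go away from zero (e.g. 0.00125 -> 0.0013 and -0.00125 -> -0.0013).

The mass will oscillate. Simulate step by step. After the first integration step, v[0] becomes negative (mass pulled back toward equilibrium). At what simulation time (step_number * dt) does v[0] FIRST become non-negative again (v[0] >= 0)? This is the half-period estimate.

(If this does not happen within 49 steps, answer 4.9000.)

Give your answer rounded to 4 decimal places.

Answer: 3.3000

Derivation:
Step 0: x=[7.3000] v=[0.0000]
Step 1: x=[7.2879] v=[-0.1207]
Step 2: x=[7.2639] v=[-0.2403]
Step 3: x=[7.2281] v=[-0.3577]
Step 4: x=[7.1809] v=[-0.4717]
Step 5: x=[7.1228] v=[-0.5814]
Step 6: x=[7.0542] v=[-0.6857]
Step 7: x=[6.9758] v=[-0.7836]
Step 8: x=[6.8884] v=[-0.8742]
Step 9: x=[6.7927] v=[-0.9567]
Step 10: x=[6.6897] v=[-1.0303]
Step 11: x=[6.5803] v=[-1.0943]
Step 12: x=[6.4655] v=[-1.1482]
Step 13: x=[6.3464] v=[-1.1914]
Step 14: x=[6.2240] v=[-1.2236]
Step 15: x=[6.0996] v=[-1.2444]
Step 16: x=[5.9742] v=[-1.2537]
Step 17: x=[5.8491] v=[-1.2513]
Step 18: x=[5.7254] v=[-1.2373]
Step 19: x=[5.6042] v=[-1.2118]
Step 20: x=[5.4867] v=[-1.1751]
Step 21: x=[5.3740] v=[-1.1274]
Step 22: x=[5.2671] v=[-1.0693]
Step 23: x=[5.1670] v=[-1.0012]
Step 24: x=[5.0746] v=[-0.9239]
Step 25: x=[4.9908] v=[-0.8380]
Step 26: x=[4.9164] v=[-0.7443]
Step 27: x=[4.8520] v=[-0.6437]
Step 28: x=[4.7983] v=[-0.5371]
Step 29: x=[4.7558] v=[-0.4255]
Step 30: x=[4.7248] v=[-0.3100]
Step 31: x=[4.7056] v=[-0.1916]
Step 32: x=[4.6985] v=[-0.0714]
Step 33: x=[4.7035] v=[0.0495]
First v>=0 after going negative at step 33, time=3.3000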